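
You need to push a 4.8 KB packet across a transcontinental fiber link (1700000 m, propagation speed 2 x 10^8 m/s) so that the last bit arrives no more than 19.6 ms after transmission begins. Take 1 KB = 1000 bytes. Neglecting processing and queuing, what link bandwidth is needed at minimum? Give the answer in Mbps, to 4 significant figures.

3.459 Mbps

L = 38400 bits.
Propagation delay = 1700000 / 200000000 = 8.5 ms.
Transmission budget = 19.6 − 8.5 = 11.1 ms.
R ≥ L / t_tx = 38400 bits / 0.0111 s = 3.459 Mbps.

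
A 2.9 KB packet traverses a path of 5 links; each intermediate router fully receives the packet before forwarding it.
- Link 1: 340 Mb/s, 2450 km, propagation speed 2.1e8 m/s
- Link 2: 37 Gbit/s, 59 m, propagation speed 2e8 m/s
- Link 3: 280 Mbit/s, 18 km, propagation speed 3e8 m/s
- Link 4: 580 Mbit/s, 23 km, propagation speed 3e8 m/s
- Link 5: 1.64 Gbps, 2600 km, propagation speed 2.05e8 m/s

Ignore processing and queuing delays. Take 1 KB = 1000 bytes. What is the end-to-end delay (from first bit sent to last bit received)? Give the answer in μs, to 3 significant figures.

L = 23200 bits.
Transmission delays (L/R per hop): 68.2353, 0.627027, 82.8571, 40, 14.1463 μs; sum = 205.866 μs.
Propagation delays (d/s per hop): 11666.7, 0.295, 60, 76.6667, 12682.9 μs; sum = 24486.6 μs.
End-to-end = 24700 μs.

24700 μs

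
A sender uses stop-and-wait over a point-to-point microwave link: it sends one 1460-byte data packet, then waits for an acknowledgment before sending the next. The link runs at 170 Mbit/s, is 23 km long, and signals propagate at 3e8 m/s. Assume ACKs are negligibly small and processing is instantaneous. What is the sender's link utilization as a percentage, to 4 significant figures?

30.94 %

t_tx = L/R = 11680/170000000 = 6.87059e-05 s.
t_prop = 23000/300000000 = 7.66667e-05 s; RTT = 0.000153333 s.
Cycle = t_tx + RTT = 0.000222039 s.
Utilization = t_tx / cycle = 6.87059e-05/0.000222039 = 30.94 %.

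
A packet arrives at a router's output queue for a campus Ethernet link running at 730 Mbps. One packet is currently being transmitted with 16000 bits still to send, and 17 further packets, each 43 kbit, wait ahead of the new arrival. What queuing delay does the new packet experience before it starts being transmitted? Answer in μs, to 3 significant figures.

1020 μs

Each queued packet: L/R = 43000/730000000 = 58.9041 μs.
17 queued → 1001.37 μs.
Plus remaining 16000 bits of current packet: 21.9178 μs.
Queuing delay = 1020 μs.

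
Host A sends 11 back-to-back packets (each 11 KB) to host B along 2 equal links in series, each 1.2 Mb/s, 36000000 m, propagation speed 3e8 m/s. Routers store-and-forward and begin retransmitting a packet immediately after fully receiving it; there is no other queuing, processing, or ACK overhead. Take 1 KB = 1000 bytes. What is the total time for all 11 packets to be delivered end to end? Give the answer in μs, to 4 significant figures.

Per-hop transmission t_tx = L/R = 88000/1200000 = 73333.3 μs.
Per-hop propagation t_prop = 36000000/300000000 = 120000 μs.
Pipeline fill: first packet needs 2·t_tx to clear all hops; remaining 10 packets each add one t_tx.
Total = (2+11-1)·t_tx + 2·t_prop = 12·73333.3 + 2·120000 = 1120000 μs.

1120000 μs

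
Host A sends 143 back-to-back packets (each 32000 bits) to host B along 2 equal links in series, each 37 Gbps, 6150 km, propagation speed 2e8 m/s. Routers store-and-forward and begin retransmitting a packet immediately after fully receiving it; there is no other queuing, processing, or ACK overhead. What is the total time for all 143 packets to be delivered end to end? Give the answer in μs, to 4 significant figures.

61620 μs

Per-hop transmission t_tx = L/R = 32000/37000000000 = 0.864865 μs.
Per-hop propagation t_prop = 6150000/200000000 = 30750 μs.
Pipeline fill: first packet needs 2·t_tx to clear all hops; remaining 142 packets each add one t_tx.
Total = (2+143-1)·t_tx + 2·t_prop = 144·0.864865 + 2·30750 = 61620 μs.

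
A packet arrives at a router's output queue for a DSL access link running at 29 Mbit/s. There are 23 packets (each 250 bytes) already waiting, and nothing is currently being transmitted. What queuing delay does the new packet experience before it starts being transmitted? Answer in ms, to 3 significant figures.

1.59 ms

Each queued packet: L/R = 2000/29000000 = 0.0689655 ms.
23 queued → 1.58621 ms.
Queuing delay = 1.59 ms.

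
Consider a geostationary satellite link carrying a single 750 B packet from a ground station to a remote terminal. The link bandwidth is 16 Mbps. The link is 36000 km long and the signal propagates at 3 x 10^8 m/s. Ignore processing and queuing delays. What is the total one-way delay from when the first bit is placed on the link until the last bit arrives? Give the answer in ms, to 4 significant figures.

120.4 ms

L = 750 × 8 = 6000 bits.
Transmission delay = L/R = 6000 / 16000000 = 0.375 ms.
Propagation delay = d/s = 36000000 m / 300000000 m/s = 120 ms.
Total = 120.4 ms.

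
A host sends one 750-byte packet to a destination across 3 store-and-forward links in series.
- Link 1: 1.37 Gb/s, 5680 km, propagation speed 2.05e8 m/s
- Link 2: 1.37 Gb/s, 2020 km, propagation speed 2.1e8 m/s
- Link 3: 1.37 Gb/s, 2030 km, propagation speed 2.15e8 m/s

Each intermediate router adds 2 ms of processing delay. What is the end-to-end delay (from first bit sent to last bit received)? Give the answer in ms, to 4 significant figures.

L = 750 × 8 = 6000 bits.
Transmission delay per hop = L/R = 6000/1370000000 = 0.00437956 ms; 3 hops → 0.0131387 ms.
Propagation delays (d/s per hop): 27.7073, 9.61905, 9.44186 ms; sum = 46.7682 ms.
Processing at 2 router(s): 2 × 2 ms = 4 ms.
End-to-end = 50.78 ms.

50.78 ms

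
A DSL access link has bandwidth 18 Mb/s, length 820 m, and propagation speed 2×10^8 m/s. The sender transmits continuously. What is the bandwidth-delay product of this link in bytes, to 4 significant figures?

Propagation delay = 820 / 200000000 = 4.1e-06 s.
BDP = R × t_prop = 18000000 × 4.1e-06 = 73.8 bits.
In bytes: 73.8/8 = 9.225 bytes.

9.225 bytes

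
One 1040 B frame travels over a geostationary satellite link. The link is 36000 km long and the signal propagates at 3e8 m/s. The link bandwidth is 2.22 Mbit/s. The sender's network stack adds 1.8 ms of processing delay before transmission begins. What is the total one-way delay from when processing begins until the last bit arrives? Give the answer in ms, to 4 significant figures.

L = 1040 × 8 = 8320 bits.
Transmission delay = L/R = 8320 / 2220000 = 3.74775 ms.
Propagation delay = d/s = 36000000 m / 300000000 m/s = 120 ms.
Plus processing delay 1.8 ms = 1.8 ms.
Total = 125.5 ms.

125.5 ms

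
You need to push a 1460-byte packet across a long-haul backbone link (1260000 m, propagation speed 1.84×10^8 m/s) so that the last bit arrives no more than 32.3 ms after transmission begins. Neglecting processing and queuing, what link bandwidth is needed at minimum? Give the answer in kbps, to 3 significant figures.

459 kbps

L = 11680 bits.
Propagation delay = 1260000 / 184000000 = 6.84783 ms.
Transmission budget = 32.3 − 6.84783 = 25.4522 ms.
R ≥ L / t_tx = 11680 bits / 0.0254522 s = 459 kbps.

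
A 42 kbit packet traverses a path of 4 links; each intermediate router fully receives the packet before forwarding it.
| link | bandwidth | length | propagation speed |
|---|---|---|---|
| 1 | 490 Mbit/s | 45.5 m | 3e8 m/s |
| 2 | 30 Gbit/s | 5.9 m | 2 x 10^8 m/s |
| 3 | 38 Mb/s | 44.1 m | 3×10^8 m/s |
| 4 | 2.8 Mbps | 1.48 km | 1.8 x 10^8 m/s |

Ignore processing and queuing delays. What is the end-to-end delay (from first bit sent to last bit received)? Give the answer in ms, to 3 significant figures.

L = 42000 bits.
Transmission delays (L/R per hop): 0.0857143, 0.0014, 1.10526, 15 ms; sum = 16.1924 ms.
Propagation delays (d/s per hop): 0.000151667, 2.95e-05, 0.000147, 0.00822222 ms; sum = 0.00855039 ms.
End-to-end = 16.2 ms.

16.2 ms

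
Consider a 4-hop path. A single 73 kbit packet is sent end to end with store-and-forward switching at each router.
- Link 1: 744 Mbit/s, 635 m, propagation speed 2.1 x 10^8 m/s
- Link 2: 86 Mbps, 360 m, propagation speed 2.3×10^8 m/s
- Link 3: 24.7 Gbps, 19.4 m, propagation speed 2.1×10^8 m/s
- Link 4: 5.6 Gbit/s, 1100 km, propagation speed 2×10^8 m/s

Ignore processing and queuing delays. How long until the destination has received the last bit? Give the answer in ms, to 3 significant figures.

L = 73000 bits.
Transmission delays (L/R per hop): 0.0981183, 0.848837, 0.00295547, 0.0130357 ms; sum = 0.962947 ms.
Propagation delays (d/s per hop): 0.00302381, 0.00156522, 9.2381e-05, 5.5 ms; sum = 5.50468 ms.
End-to-end = 6.47 ms.

6.47 ms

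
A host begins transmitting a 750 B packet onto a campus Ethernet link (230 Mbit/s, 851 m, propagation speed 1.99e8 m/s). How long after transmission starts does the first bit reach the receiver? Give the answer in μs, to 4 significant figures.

4.276 μs

First bit experiences only propagation delay: d/s = 851/199000000 = 4.276 μs.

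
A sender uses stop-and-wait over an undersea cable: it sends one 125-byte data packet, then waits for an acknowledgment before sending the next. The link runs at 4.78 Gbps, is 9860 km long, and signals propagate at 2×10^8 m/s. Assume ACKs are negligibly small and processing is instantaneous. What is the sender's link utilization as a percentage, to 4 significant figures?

0.0002122 %

t_tx = L/R = 1000/4780000000 = 2.09205e-07 s.
t_prop = 9860000/200000000 = 0.0493 s; RTT = 0.0986 s.
Cycle = t_tx + RTT = 0.0986002 s.
Utilization = t_tx / cycle = 2.09205e-07/0.0986002 = 0.0002122 %.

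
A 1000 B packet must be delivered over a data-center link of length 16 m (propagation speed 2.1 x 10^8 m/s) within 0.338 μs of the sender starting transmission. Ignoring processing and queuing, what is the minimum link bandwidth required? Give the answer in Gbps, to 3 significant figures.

L = 8000 bits.
Propagation delay = 16 / 210000000 = 0.0761905 μs.
Transmission budget = 0.338 − 0.0761905 = 0.26181 μs.
R ≥ L / t_tx = 8000 bits / 2.6181e-07 s = 30.6 Gbps.

30.6 Gbps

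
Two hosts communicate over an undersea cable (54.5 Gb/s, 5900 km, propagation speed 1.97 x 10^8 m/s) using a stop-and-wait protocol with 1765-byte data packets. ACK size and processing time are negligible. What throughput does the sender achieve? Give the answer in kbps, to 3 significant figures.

236 kbps

t_tx = L/R = 14120/54500000000 = 2.59083e-07 s.
t_prop = 5900000/197000000 = 0.0299492 s; RTT = 0.0598985 s.
Cycle = t_tx + RTT = 0.0598987 s.
Throughput = L / cycle = 14120 / 0.0598987 = 236 kbps.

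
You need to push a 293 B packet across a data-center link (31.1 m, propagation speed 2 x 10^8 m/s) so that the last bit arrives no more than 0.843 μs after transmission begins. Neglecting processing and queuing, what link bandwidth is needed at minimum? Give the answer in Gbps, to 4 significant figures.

L = 2344 bits.
Propagation delay = 31.1 / 200000000 = 0.1555 μs.
Transmission budget = 0.843 − 0.1555 = 0.6875 μs.
R ≥ L / t_tx = 2344 bits / 6.875e-07 s = 3.409 Gbps.

3.409 Gbps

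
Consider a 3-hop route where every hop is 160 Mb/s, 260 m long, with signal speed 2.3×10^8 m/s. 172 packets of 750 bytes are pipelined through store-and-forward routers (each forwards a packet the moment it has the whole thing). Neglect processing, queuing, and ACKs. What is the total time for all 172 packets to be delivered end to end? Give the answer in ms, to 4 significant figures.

Per-hop transmission t_tx = L/R = 6000/160000000 = 0.0375 ms.
Per-hop propagation t_prop = 260/2.3e+08 = 0.00113043 ms.
Pipeline fill: first packet needs 3·t_tx to clear all hops; remaining 171 packets each add one t_tx.
Total = (3+172-1)·t_tx + 3·t_prop = 174·0.0375 + 3·0.00113043 = 6.528 ms.

6.528 ms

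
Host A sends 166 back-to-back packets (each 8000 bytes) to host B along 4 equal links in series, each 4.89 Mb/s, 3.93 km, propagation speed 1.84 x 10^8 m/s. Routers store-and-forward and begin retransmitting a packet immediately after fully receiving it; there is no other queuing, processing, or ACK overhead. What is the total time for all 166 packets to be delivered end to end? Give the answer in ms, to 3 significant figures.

2210 ms

Per-hop transmission t_tx = L/R = 64000/4890000 = 13.0879 ms.
Per-hop propagation t_prop = 3930/184000000 = 0.0213587 ms.
Pipeline fill: first packet needs 4·t_tx to clear all hops; remaining 165 packets each add one t_tx.
Total = (4+166-1)·t_tx + 4·t_prop = 169·13.0879 + 4·0.0213587 = 2210 ms.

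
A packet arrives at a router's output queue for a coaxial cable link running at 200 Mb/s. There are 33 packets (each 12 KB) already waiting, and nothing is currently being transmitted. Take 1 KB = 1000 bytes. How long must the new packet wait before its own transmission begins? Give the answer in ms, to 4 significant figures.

15.84 ms

Each queued packet: L/R = 96000/200000000 = 0.48 ms.
33 queued → 15.84 ms.
Queuing delay = 15.84 ms.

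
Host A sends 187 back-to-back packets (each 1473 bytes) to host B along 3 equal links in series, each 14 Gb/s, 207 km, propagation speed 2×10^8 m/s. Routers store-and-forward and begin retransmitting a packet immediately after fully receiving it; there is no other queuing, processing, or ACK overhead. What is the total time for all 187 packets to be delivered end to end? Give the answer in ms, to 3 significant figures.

3.26 ms

Per-hop transmission t_tx = L/R = 11784/14000000000 = 0.000841714 ms.
Per-hop propagation t_prop = 207000/200000000 = 1.035 ms.
Pipeline fill: first packet needs 3·t_tx to clear all hops; remaining 186 packets each add one t_tx.
Total = (3+187-1)·t_tx + 3·t_prop = 189·0.000841714 + 3·1.035 = 3.26 ms.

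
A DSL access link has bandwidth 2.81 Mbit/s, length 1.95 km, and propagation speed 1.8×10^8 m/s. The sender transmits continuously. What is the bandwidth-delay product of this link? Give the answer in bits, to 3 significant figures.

30.4 bits

Propagation delay = 1950 / 180000000 = 1.08333e-05 s.
BDP = R × t_prop = 2810000 × 1.08333e-05 = 30.4417 bits.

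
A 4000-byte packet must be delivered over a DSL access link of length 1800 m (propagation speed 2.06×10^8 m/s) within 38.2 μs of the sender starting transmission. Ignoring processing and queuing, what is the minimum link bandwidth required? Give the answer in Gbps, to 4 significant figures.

1.086 Gbps

L = 32000 bits.
Propagation delay = 1800 / 206000000 = 8.73786 μs.
Transmission budget = 38.2 − 8.73786 = 29.4621 μs.
R ≥ L / t_tx = 32000 bits / 2.94621e-05 s = 1.086 Gbps.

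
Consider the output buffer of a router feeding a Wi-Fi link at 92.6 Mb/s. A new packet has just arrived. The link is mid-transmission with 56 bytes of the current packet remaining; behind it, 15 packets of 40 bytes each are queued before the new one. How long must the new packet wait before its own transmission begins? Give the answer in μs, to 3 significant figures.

Each queued packet: L/R = 320/92600000 = 3.45572 μs.
15 queued → 51.8359 μs.
Plus remaining 448 bits of current packet: 4.83801 μs.
Queuing delay = 56.7 μs.

56.7 μs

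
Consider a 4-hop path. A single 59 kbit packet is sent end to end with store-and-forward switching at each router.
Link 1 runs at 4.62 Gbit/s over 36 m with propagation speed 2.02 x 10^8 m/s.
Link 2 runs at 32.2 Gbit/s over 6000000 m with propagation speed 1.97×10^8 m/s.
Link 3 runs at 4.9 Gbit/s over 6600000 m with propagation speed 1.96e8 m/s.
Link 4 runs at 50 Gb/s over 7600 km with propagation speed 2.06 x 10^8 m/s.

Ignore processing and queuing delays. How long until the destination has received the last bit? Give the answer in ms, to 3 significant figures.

L = 59000 bits.
Transmission delays (L/R per hop): 0.0127706, 0.0018323, 0.0120408, 0.00118 ms; sum = 0.0278237 ms.
Propagation delays (d/s per hop): 0.000178218, 30.4569, 33.6735, 36.8932 ms; sum = 101.024 ms.
End-to-end = 101 ms.

101 ms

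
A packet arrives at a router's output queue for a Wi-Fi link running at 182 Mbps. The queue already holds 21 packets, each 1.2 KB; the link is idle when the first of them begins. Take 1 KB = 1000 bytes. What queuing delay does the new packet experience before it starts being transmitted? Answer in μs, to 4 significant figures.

1108 μs

Each queued packet: L/R = 9600/182000000 = 52.7473 μs.
21 queued → 1107.69 μs.
Queuing delay = 1108 μs.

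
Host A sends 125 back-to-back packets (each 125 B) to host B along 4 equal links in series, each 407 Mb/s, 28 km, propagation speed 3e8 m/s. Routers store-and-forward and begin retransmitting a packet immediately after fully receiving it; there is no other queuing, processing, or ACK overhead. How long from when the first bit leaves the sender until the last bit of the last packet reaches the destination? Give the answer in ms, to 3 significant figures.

Per-hop transmission t_tx = L/R = 1000/407000000 = 0.002457 ms.
Per-hop propagation t_prop = 28000/300000000 = 0.0933333 ms.
Pipeline fill: first packet needs 4·t_tx to clear all hops; remaining 124 packets each add one t_tx.
Total = (4+125-1)·t_tx + 4·t_prop = 128·0.002457 + 4·0.0933333 = 0.688 ms.

0.688 ms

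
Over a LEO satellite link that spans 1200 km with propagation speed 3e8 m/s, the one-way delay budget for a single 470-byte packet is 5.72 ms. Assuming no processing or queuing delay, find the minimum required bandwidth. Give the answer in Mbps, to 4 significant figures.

2.186 Mbps

L = 3760 bits.
Propagation delay = 1200000 / 300000000 = 4 ms.
Transmission budget = 5.72 − 4 = 1.72 ms.
R ≥ L / t_tx = 3760 bits / 0.00172 s = 2.186 Mbps.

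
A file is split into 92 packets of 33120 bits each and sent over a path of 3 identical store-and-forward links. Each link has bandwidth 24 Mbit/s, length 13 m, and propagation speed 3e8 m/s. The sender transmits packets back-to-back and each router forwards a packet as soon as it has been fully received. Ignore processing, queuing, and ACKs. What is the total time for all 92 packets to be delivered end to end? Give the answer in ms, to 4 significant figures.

Per-hop transmission t_tx = L/R = 33120/24000000 = 1.38 ms.
Per-hop propagation t_prop = 13/300000000 = 4.33333e-05 ms.
Pipeline fill: first packet needs 3·t_tx to clear all hops; remaining 91 packets each add one t_tx.
Total = (3+92-1)·t_tx + 3·t_prop = 94·1.38 + 3·4.33333e-05 = 129.7 ms.

129.7 ms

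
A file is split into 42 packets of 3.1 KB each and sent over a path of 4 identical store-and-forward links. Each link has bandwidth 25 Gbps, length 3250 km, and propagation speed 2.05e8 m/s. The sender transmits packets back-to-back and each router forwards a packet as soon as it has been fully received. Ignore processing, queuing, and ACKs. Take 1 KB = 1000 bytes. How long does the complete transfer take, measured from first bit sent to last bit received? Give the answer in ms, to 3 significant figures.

63.5 ms

Per-hop transmission t_tx = L/R = 24800/25000000000 = 0.000992 ms.
Per-hop propagation t_prop = 3250000/2.05e+08 = 15.8537 ms.
Pipeline fill: first packet needs 4·t_tx to clear all hops; remaining 41 packets each add one t_tx.
Total = (4+42-1)·t_tx + 4·t_prop = 45·0.000992 + 4·15.8537 = 63.5 ms.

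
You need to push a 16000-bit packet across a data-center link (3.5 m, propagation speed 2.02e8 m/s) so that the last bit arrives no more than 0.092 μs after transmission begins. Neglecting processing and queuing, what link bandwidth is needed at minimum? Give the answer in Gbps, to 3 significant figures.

214 Gbps

Propagation delay = 3.5 / 202000000 = 0.0173267 μs.
Transmission budget = 0.092 − 0.0173267 = 0.0746733 μs.
R ≥ L / t_tx = 16000 bits / 7.46733e-08 s = 214 Gbps.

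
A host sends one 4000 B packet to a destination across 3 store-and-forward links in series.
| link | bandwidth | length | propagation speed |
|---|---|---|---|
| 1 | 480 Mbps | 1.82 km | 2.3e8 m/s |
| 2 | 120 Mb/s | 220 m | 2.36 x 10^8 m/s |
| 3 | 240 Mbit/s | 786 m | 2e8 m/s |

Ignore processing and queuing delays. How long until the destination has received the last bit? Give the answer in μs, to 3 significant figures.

L = 4000 × 8 = 32000 bits.
Transmission delays (L/R per hop): 66.6667, 266.667, 133.333 μs; sum = 466.667 μs.
Propagation delays (d/s per hop): 7.91304, 0.932203, 3.93 μs; sum = 12.7752 μs.
End-to-end = 479 μs.

479 μs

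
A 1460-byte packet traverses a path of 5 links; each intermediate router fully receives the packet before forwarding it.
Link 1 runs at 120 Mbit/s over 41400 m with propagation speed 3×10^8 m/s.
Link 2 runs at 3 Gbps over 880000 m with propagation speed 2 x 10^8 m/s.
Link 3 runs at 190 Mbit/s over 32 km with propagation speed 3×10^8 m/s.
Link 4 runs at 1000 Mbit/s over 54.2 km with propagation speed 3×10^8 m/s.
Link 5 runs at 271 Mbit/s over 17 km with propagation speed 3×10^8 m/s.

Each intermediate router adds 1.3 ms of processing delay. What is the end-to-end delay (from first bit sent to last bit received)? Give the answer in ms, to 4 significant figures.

L = 1460 × 8 = 11680 bits.
Transmission delays (L/R per hop): 0.0973333, 0.00389333, 0.0614737, 0.01168, 0.0430996 ms; sum = 0.21748 ms.
Propagation delays (d/s per hop): 0.138, 4.4, 0.106667, 0.180667, 0.0566667 ms; sum = 4.882 ms.
Processing at 4 router(s): 4 × 1.3 ms = 5.2 ms.
End-to-end = 10.30 ms.

10.30 ms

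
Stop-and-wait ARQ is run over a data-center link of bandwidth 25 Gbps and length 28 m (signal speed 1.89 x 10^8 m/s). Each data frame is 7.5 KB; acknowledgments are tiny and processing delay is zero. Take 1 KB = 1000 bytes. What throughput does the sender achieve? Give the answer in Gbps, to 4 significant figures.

t_tx = L/R = 60000/25000000000 = 2.4e-06 s.
t_prop = 28/189000000 = 1.48148e-07 s; RTT = 2.96296e-07 s.
Cycle = t_tx + RTT = 2.6963e-06 s.
Throughput = L / cycle = 60000 / 2.6963e-06 = 22.25 Gbps.

22.25 Gbps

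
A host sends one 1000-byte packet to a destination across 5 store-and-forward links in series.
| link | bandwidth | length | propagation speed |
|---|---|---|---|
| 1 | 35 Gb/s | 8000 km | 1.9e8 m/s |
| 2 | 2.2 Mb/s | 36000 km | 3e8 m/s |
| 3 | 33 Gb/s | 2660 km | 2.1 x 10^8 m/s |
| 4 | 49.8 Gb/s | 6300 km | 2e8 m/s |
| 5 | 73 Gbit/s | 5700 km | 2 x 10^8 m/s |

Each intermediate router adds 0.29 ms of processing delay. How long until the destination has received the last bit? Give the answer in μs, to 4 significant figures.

239600 μs

L = 1000 × 8 = 8000 bits.
Transmission delays (L/R per hop): 0.228571, 3636.36, 0.242424, 0.160643, 0.109589 μs; sum = 3637.1 μs.
Propagation delays (d/s per hop): 42105.3, 120000, 12666.7, 31500, 28500 μs; sum = 234772 μs.
Processing at 4 router(s): 4 × 0.29 ms = 1160 μs.
End-to-end = 239600 μs.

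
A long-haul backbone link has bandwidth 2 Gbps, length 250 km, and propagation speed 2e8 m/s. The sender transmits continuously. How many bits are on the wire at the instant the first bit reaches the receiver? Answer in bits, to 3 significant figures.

Propagation delay = 250000 / 200000000 = 0.00125 s.
BDP = R × t_prop = 2000000000 × 0.00125 = 2500000 bits.

2500000 bits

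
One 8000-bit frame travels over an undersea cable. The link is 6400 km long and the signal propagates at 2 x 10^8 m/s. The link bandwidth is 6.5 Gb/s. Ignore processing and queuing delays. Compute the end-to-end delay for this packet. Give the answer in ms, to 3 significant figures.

Transmission delay = L/R = 8000 / 6500000000 = 0.00123077 ms.
Propagation delay = d/s = 6400000 m / 200000000 m/s = 32 ms.
Total = 32.0 ms.

32.0 ms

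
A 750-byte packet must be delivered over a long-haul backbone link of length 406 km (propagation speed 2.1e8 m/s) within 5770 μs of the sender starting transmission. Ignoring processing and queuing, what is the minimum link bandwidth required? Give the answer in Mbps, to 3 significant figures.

L = 6000 bits.
Propagation delay = 406000 / 210000000 = 1933.33 μs.
Transmission budget = 5770 − 1933.33 = 3836.67 μs.
R ≥ L / t_tx = 6000 bits / 0.00383667 s = 1.56 Mbps.

1.56 Mbps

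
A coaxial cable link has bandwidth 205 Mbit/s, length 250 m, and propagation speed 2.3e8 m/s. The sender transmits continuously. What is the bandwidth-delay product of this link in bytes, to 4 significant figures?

27.85 bytes

Propagation delay = 250 / 2.3e+08 = 1.08696e-06 s.
BDP = R × t_prop = 205000000 × 1.08696e-06 = 222.826 bits.
In bytes: 222.826/8 = 27.85 bytes.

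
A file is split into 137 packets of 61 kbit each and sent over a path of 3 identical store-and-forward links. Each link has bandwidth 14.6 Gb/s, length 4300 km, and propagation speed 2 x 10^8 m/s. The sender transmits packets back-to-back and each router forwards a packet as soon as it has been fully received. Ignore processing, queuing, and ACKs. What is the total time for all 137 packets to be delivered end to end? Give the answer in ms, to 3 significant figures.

Per-hop transmission t_tx = L/R = 61000/14600000000 = 0.00417808 ms.
Per-hop propagation t_prop = 4300000/200000000 = 21.5 ms.
Pipeline fill: first packet needs 3·t_tx to clear all hops; remaining 136 packets each add one t_tx.
Total = (3+137-1)·t_tx + 3·t_prop = 139·0.00417808 + 3·21.5 = 65.1 ms.

65.1 ms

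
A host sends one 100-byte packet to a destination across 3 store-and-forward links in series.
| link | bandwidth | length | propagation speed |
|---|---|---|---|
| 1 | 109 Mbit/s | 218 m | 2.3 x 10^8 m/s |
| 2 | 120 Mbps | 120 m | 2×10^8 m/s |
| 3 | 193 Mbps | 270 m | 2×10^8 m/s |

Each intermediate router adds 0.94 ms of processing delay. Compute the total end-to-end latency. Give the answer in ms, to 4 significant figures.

L = 100 × 8 = 800 bits.
Transmission delays (L/R per hop): 0.00733945, 0.00666667, 0.00414508 ms; sum = 0.0181512 ms.
Propagation delays (d/s per hop): 0.000947826, 0.0006, 0.00135 ms; sum = 0.00289783 ms.
Processing at 2 router(s): 2 × 0.94 ms = 1.88 ms.
End-to-end = 1.901 ms.

1.901 ms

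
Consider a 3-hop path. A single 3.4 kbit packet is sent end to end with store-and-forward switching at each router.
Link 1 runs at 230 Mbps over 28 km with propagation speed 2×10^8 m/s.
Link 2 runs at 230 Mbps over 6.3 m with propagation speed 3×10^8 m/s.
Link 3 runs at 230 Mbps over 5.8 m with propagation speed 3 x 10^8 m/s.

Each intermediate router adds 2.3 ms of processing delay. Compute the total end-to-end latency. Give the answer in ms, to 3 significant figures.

L = 3400 bits.
Transmission delay per hop = L/R = 3400/230000000 = 0.0147826 ms; 3 hops → 0.0443478 ms.
Propagation delays (d/s per hop): 0.14, 2.1e-05, 1.93333e-05 ms; sum = 0.14004 ms.
Processing at 2 router(s): 2 × 2.3 ms = 4.6 ms.
End-to-end = 4.78 ms.

4.78 ms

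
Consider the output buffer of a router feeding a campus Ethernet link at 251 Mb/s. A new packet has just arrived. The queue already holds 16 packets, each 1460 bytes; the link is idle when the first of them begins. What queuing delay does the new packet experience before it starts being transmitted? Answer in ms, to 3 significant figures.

Each queued packet: L/R = 11680/251000000 = 0.0465339 ms.
16 queued → 0.744542 ms.
Queuing delay = 0.745 ms.

0.745 ms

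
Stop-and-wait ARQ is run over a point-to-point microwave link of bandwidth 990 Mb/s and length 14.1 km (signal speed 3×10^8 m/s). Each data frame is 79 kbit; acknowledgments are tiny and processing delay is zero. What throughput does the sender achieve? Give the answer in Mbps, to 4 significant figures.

454.6 Mbps

t_tx = L/R = 79000/990000000 = 7.9798e-05 s.
t_prop = 14100/300000000 = 4.7e-05 s; RTT = 9.4e-05 s.
Cycle = t_tx + RTT = 0.000173798 s.
Throughput = L / cycle = 79000 / 0.000173798 = 454.6 Mbps.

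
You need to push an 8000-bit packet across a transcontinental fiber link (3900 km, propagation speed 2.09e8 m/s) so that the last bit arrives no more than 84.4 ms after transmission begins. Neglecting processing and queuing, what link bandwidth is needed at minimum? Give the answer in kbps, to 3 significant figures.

122 kbps

Propagation delay = 3900000 / 209000000 = 18.6603 ms.
Transmission budget = 84.4 − 18.6603 = 65.7397 ms.
R ≥ L / t_tx = 8000 bits / 0.0657397 s = 122 kbps.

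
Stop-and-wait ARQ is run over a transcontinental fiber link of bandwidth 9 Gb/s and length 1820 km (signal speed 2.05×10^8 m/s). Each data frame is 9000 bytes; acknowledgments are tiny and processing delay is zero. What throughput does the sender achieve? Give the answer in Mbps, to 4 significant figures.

4.053 Mbps

t_tx = L/R = 72000/9000000000 = 8e-06 s.
t_prop = 1820000/2.05e+08 = 0.00887805 s; RTT = 0.0177561 s.
Cycle = t_tx + RTT = 0.0177641 s.
Throughput = L / cycle = 72000 / 0.0177641 = 4.053 Mbps.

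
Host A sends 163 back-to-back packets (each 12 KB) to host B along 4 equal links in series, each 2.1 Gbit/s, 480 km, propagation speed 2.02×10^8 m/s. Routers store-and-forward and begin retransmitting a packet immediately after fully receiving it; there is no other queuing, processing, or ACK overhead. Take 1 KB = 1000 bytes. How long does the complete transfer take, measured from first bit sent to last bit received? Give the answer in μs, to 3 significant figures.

Per-hop transmission t_tx = L/R = 96000/2100000000 = 45.7143 μs.
Per-hop propagation t_prop = 480000/202000000 = 2376.24 μs.
Pipeline fill: first packet needs 4·t_tx to clear all hops; remaining 162 packets each add one t_tx.
Total = (4+163-1)·t_tx + 4·t_prop = 166·45.7143 + 4·2376.24 = 17100 μs.

17100 μs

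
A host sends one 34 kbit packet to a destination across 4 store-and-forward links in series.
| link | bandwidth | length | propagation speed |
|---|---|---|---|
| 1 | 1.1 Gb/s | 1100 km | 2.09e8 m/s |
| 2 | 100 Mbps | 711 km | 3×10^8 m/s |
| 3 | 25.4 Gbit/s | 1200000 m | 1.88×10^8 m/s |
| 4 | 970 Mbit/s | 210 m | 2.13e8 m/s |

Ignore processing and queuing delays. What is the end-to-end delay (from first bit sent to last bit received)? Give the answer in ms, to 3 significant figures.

L = 34000 bits.
Transmission delays (L/R per hop): 0.0309091, 0.34, 0.00133858, 0.0350515 ms; sum = 0.407299 ms.
Propagation delays (d/s per hop): 5.26316, 2.37, 6.38298, 0.000985915 ms; sum = 14.0171 ms.
End-to-end = 14.4 ms.

14.4 ms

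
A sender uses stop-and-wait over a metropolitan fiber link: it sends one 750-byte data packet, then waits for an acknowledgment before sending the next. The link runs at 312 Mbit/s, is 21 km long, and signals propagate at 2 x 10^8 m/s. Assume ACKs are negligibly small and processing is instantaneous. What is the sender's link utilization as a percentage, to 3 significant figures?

8.39 %

t_tx = L/R = 6000/312000000 = 1.92308e-05 s.
t_prop = 21000/200000000 = 0.000105 s; RTT = 0.00021 s.
Cycle = t_tx + RTT = 0.000229231 s.
Utilization = t_tx / cycle = 1.92308e-05/0.000229231 = 8.39 %.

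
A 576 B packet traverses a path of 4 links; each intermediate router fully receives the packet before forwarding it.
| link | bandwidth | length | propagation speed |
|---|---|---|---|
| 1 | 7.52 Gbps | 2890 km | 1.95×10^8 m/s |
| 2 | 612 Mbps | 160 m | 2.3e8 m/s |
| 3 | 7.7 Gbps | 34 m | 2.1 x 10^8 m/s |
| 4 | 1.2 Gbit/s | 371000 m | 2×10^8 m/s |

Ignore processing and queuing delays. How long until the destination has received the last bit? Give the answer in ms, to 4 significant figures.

L = 576 × 8 = 4608 bits.
Transmission delays (L/R per hop): 0.000612766, 0.00752941, 0.000598442, 0.00384 ms; sum = 0.0125806 ms.
Propagation delays (d/s per hop): 14.8205, 0.000695652, 0.000161905, 1.855 ms; sum = 16.6764 ms.
End-to-end = 16.69 ms.

16.69 ms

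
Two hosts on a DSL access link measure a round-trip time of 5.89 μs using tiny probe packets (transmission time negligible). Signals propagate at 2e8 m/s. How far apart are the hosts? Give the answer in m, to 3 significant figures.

One-way propagation = RTT/2 = 2.945 μs.
d = s × t = 200000000 × 2.945e-06 = 589 m.

589 m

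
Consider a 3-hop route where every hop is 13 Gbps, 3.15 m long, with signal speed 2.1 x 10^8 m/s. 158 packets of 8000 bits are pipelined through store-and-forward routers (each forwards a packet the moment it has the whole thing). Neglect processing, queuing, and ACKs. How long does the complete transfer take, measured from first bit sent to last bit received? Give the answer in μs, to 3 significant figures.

Per-hop transmission t_tx = L/R = 8000/13000000000 = 0.615385 μs.
Per-hop propagation t_prop = 3.15/210000000 = 0.015 μs.
Pipeline fill: first packet needs 3·t_tx to clear all hops; remaining 157 packets each add one t_tx.
Total = (3+158-1)·t_tx + 3·t_prop = 160·0.615385 + 3·0.015 = 98.5 μs.

98.5 μs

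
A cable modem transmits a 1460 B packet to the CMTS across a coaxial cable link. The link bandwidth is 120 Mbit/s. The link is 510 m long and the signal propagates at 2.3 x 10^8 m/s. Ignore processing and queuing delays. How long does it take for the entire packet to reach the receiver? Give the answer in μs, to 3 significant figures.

L = 1460 × 8 = 11680 bits.
Transmission delay = L/R = 11680 / 120000000 = 97.3333 μs.
Propagation delay = d/s = 510 m / 2.3e+08 m/s = 2.21739 μs.
Total = 99.6 μs.

99.6 μs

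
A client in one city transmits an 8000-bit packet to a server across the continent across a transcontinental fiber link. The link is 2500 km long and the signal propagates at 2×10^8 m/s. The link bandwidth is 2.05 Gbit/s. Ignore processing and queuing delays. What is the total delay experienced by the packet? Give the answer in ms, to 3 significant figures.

Transmission delay = L/R = 8000 / 2.05e+09 = 0.00390244 ms.
Propagation delay = d/s = 2500000 m / 200000000 m/s = 12.5 ms.
Total = 12.5 ms.

12.5 ms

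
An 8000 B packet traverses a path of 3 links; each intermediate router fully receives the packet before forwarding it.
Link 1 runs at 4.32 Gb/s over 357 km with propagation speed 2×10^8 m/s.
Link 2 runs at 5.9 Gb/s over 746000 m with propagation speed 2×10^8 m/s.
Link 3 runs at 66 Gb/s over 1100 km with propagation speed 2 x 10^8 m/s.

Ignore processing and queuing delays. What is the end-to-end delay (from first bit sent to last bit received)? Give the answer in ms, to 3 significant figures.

11.0 ms

L = 8000 × 8 = 64000 bits.
Transmission delays (L/R per hop): 0.0148148, 0.0108475, 0.000969697 ms; sum = 0.026632 ms.
Propagation delays (d/s per hop): 1.785, 3.73, 5.5 ms; sum = 11.015 ms.
End-to-end = 11.0 ms.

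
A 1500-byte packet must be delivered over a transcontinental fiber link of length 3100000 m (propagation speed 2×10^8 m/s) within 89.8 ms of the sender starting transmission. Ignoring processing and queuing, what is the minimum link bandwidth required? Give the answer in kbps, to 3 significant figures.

L = 12000 bits.
Propagation delay = 3100000 / 200000000 = 15.5 ms.
Transmission budget = 89.8 − 15.5 = 74.3 ms.
R ≥ L / t_tx = 12000 bits / 0.0743 s = 162 kbps.

162 kbps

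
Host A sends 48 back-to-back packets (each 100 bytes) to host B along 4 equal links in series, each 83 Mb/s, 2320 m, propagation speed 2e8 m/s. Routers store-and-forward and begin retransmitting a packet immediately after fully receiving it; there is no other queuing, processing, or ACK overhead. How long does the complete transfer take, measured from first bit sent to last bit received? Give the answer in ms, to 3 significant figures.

Per-hop transmission t_tx = L/R = 800/83000000 = 0.00963855 ms.
Per-hop propagation t_prop = 2320/200000000 = 0.0116 ms.
Pipeline fill: first packet needs 4·t_tx to clear all hops; remaining 47 packets each add one t_tx.
Total = (4+48-1)·t_tx + 4·t_prop = 51·0.00963855 + 4·0.0116 = 0.538 ms.

0.538 ms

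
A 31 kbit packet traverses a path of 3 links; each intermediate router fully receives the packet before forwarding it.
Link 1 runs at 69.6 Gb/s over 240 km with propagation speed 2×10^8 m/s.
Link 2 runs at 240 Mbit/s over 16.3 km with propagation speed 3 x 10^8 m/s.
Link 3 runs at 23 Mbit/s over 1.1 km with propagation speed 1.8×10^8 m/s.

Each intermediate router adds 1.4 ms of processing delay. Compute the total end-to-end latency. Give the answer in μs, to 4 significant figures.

5538 μs

L = 31000 bits.
Transmission delays (L/R per hop): 0.445402, 129.167, 1347.83 μs; sum = 1477.44 μs.
Propagation delays (d/s per hop): 1200, 54.3333, 6.11111 μs; sum = 1260.44 μs.
Processing at 2 router(s): 2 × 1.4 ms = 2800 μs.
End-to-end = 5538 μs.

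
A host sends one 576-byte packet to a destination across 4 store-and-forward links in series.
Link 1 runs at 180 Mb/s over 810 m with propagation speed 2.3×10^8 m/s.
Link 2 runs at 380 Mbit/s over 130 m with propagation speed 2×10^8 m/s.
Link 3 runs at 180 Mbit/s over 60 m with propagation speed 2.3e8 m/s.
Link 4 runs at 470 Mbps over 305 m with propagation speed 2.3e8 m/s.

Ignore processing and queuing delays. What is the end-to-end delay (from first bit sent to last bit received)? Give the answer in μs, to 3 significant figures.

78.9 μs

L = 576 × 8 = 4608 bits.
Transmission delays (L/R per hop): 25.6, 12.1263, 25.6, 9.80426 μs; sum = 73.1306 μs.
Propagation delays (d/s per hop): 3.52174, 0.65, 0.26087, 1.32609 μs; sum = 5.7587 μs.
End-to-end = 78.9 μs.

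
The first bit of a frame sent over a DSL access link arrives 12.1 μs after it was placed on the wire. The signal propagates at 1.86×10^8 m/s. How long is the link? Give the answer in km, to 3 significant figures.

2.25 km

d = s × t_prop = 186000000 × 1.21e-05 = 2.25 km.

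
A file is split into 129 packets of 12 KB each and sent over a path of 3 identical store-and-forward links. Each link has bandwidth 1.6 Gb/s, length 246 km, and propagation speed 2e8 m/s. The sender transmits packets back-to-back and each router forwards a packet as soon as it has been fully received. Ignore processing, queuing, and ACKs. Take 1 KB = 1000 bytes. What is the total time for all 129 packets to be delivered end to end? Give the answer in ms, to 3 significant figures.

Per-hop transmission t_tx = L/R = 96000/1600000000 = 0.06 ms.
Per-hop propagation t_prop = 246000/200000000 = 1.23 ms.
Pipeline fill: first packet needs 3·t_tx to clear all hops; remaining 128 packets each add one t_tx.
Total = (3+129-1)·t_tx + 3·t_prop = 131·0.06 + 3·1.23 = 11.6 ms.

11.6 ms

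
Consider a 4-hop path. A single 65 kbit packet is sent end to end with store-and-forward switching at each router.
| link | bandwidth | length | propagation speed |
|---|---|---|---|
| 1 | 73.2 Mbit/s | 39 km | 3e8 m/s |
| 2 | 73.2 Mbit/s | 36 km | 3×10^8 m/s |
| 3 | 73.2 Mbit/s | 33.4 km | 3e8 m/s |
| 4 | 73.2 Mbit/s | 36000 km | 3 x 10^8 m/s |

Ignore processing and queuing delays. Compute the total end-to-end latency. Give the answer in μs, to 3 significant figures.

124000 μs

L = 65000 bits.
Transmission delay per hop = L/R = 65000/73200000 = 887.978 μs; 4 hops → 3551.91 μs.
Propagation delays (d/s per hop): 130, 120, 111.333, 120000 μs; sum = 120361 μs.
End-to-end = 124000 μs.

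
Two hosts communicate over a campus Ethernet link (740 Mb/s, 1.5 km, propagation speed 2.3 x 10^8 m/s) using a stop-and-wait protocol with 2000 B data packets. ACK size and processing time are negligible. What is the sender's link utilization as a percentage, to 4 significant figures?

t_tx = L/R = 16000/740000000 = 2.16216e-05 s.
t_prop = 1500/2.3e+08 = 6.52174e-06 s; RTT = 1.30435e-05 s.
Cycle = t_tx + RTT = 3.46651e-05 s.
Utilization = t_tx / cycle = 2.16216e-05/3.46651e-05 = 62.37 %.

62.37 %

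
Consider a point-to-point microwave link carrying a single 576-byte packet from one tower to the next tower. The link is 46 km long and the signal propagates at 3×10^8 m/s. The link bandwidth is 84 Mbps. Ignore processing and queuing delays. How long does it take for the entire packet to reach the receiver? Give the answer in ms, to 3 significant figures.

L = 576 × 8 = 4608 bits.
Transmission delay = L/R = 4608 / 84000000 = 0.0548571 ms.
Propagation delay = d/s = 46000 m / 300000000 m/s = 0.153333 ms.
Total = 0.208 ms.

0.208 ms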